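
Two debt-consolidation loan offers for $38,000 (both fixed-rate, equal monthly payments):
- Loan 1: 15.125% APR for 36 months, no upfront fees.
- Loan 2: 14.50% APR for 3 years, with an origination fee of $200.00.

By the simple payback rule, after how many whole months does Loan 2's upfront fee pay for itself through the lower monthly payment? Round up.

Loan 1: at 15.125% the monthly rate is 0.0126042, so the payment is 38,000 × 0.0126042 / (1 − 1.0126042^−36) = $1,319.61.
Loan 2: monthly rate = 14.5%/12 = 0.0120833; payment = 38,000 × 0.0120833 / (1 − (1+0.0120833)^−36) = $1,308.00.
Monthly savings = $1,319.61 − $1,308.00 = $11.61.
Break-even = $200.00 / $11.61 = 17.23 → 18 months.

18 months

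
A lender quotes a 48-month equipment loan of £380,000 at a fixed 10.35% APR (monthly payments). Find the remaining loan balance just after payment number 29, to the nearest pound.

With monthly rate i = 10.35%/12 = 0.0086250, the balance after k of n payments is P · [(1+i)^n − (1+i)^k] / [(1+i)^n − 1].
(1+0.0086250)^48 = 1.51017392 and (1+0.0086250)^29 = 1.28280938, so the balance is 380,000 × (1.51017392 − 1.28280938) / (1.51017392 − 1) = £169,351.12.

£169,351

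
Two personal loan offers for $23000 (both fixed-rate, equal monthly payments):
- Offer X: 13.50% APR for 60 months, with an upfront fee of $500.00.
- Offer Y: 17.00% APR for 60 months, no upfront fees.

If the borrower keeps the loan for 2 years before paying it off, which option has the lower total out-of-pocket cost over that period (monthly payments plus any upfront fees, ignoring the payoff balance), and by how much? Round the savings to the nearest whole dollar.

Offer X by $517

Offer X: monthly rate = 13.5%/12 = 0.0112500; payment = 23,000 × 0.0112500 / (1 − (1+0.0112500)^−60) = $529.23.
Offer Y: monthly rate = 17%/12 = 0.0141667; payment = 23,000 × 0.0141667 / (1 − (1+0.0141667)^−60) = $571.61.
Over 24 months: Offer X costs 24 × $529.23 + $500.00 = $13,201.52; Offer Y costs 24 × $571.61 = $13,718.64.
Offer X is cheaper by $13,718.64 − $13,201.52 = $517.12.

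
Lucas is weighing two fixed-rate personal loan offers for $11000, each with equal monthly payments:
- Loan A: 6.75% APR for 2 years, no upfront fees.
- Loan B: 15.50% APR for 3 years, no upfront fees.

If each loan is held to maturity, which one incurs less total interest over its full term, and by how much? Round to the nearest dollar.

Loan A: at 6.75% the monthly rate is 0.0056250, so the payment is 11,000 × 0.0056250 / (1 − 1.0056250^−24) = $491.25.
Total interest on Loan A = 24 × $491.25 − $11,000 = $790.00.
Loan B: at 15.50% the monthly rate is 0.0129167, so the payment is 11,000 × 0.0129167 / (1 − 1.0129167^−36) = $384.02.
Total interest on Loan B = 36 × $384.02 − $11,000 = $2,824.72.
Loan A is lower by $2,034.72.

Loan A by $2,035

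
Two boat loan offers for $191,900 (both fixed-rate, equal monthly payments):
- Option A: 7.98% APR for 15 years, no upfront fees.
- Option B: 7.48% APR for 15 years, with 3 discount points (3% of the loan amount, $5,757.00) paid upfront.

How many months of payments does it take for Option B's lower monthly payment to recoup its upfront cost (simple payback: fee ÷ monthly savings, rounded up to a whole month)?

Option A: at 7.98% the monthly rate is 0.0066500, so the payment is 191,900 × 0.0066500 / (1 − 1.0066500^−180) = $1,831.68.
Option B: monthly rate = 7.48%/12 = 0.0062333; payment = 191,900 × 0.0062333 / (1 − (1+0.0062333)^−180) = $1,776.76.
Monthly savings = $1,831.68 − $1,776.76 = $54.92.
Break-even = $5,757.00 / $54.92 = 104.83 → 105 months.

105 months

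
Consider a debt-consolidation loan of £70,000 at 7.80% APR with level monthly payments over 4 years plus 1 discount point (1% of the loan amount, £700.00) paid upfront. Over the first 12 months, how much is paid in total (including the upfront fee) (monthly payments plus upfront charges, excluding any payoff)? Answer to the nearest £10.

At 7.80% the monthly rate is 0.0065000, so the payment is 70,000 × 0.0065000 / (1 − 1.0065000^−48) = £1,702.34.
Total outlay = 12 × £1,702.34 + £700.00 = £21,128.08.

£21,130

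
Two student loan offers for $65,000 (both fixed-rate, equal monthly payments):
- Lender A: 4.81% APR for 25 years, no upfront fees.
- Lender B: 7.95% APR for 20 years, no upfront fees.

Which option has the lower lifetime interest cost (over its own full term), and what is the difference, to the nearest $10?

Lender A by $18,150

Lender A: monthly rate = 4.81%/12 = 0.0040083; payment = 65,000 × 0.0040083 / (1 − (1+0.0040083)^−300) = $372.82.
Total interest on Lender A = 300 × $372.82 − $65,000 = $46,846.00.
Lender B: monthly rate = 7.95%/12 = 0.0066250; payment = 65,000 × 0.0066250 / (1 − (1+0.0066250)^−240) = $541.67.
Total interest on Lender B = 240 × $541.67 − $65,000 = $65,000.80.
Lender A is lower by $18,154.80.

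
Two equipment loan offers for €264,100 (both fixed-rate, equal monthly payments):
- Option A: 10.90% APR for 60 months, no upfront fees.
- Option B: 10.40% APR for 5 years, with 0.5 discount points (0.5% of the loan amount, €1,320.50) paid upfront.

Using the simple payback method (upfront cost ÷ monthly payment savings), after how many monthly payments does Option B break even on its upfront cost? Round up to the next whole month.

21 months

Option A: monthly rate = 10.9%/12 = 0.0090833; payment = 264,100 × 0.0090833 / (1 − (1+0.0090833)^−60) = €5,729.01.
Option B: monthly rate = 10.4%/12 = 0.0086667; payment = 264,100 × 0.0086667 / (1 − (1+0.0086667)^−60) = €5,663.46.
Monthly savings = €5,729.01 − €5,663.46 = €65.55.
Break-even = €1,320.50 / €65.55 = 20.14 → 21 months.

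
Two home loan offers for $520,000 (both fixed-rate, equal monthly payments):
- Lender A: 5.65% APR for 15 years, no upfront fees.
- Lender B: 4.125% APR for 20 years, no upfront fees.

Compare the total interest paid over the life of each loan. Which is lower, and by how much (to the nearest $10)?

Lender A: monthly rate = 5.65%/12 = 0.0047083; payment = 520,000 × 0.0047083 / (1 − (1+0.0047083)^−180) = $4,290.34.
Total interest on Lender A = 180 × $4,290.34 − $520,000 = $252,261.20.
Lender B: monthly rate = 4.125%/12 = 0.0034375; payment = 520,000 × 0.0034375 / (1 − (1+0.0034375)^−240) = $3,185.45.
Total interest on Lender B = 240 × $3,185.45 − $520,000 = $244,508.00.
Lender B is lower by $7,753.20.

Lender B by $7,750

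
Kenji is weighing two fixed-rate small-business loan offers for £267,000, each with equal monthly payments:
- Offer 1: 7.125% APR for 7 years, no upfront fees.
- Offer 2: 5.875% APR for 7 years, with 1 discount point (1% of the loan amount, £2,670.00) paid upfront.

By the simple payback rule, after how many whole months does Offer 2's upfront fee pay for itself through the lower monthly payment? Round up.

Offer 1: monthly rate = 7.125%/12 = 0.0059375; payment = 267,000 × 0.0059375 / (1 − (1+0.0059375)^−84) = £4,046.08.
Offer 2: at 5.875% the monthly rate is 0.0048958, so the payment is 267,000 × 0.0048958 / (1 − 1.0048958^−84) = £3,884.50.
Monthly savings = £4,046.08 − £3,884.50 = £161.58.
Break-even = £2,670.00 / £161.58 = 16.52 → 17 months.

17 months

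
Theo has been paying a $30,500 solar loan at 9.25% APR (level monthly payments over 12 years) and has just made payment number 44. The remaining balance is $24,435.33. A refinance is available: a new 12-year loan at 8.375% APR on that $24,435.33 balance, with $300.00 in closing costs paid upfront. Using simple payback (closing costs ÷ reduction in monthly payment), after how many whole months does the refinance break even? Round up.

Current payment = 30,500 × 9.25%/12 / (1 − (1+0.0077083)^−144) = $351.41.
Refinanced payment = 24,435.33 × 0.0069792 / (1 − (1+0.0069792)^−144) = $269.55.
Monthly savings = $351.41 − $269.55 = $81.86.
Break-even = $300.00 / $81.86 = 3.66 → 4 months.

4 months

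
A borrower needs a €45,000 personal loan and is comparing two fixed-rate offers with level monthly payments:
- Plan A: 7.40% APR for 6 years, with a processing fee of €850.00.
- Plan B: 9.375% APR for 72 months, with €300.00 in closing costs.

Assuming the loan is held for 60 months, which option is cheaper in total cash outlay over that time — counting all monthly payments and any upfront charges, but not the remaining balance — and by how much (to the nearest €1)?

Plan A by €2,070

Plan A: monthly rate = 7.4%/12 = 0.0061667; payment = 45,000 × 0.0061667 / (1 − (1+0.0061667)^−72) = €775.88.
Plan B: monthly rate = 9.375%/12 = 0.0078125; payment = 45,000 × 0.0078125 / (1 − (1+0.0078125)^−72) = €819.55.
Over 60 months: Plan A costs 60 × €775.88 + €850.00 = €47,402.80; Plan B costs 60 × €819.55 + €300.00 = €49,473.00.
Plan A is cheaper by €49,473.00 − €47,402.80 = €2,070.20.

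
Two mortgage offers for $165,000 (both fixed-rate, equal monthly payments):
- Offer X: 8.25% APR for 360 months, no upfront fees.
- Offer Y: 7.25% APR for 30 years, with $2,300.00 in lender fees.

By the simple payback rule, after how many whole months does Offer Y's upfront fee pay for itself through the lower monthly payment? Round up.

21 months

Offer X: monthly rate = 8.25%/12 = 0.0068750; payment = 165,000 × 0.0068750 / (1 − (1+0.0068750)^−360) = $1,239.59.
Offer Y: at 7.25% the monthly rate is 0.0060417, so the payment is 165,000 × 0.0060417 / (1 − 1.0060417^−360) = $1,125.59.
Monthly savings = $1,239.59 − $1,125.59 = $114.00.
Break-even = $2,300.00 / $114.00 = 20.18 → 21 months.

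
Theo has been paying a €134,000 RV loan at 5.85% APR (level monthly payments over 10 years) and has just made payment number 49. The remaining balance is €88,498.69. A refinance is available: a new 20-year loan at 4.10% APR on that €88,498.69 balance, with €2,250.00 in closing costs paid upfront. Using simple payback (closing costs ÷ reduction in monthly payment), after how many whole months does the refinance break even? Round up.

3 months

Current payment = 134,000 × 5.85%/12 / (1 − (1+0.0048750)^−120) = €1,477.60.
Refinanced payment = 88,498.69 × 0.0034167 / (1 − (1+0.0034167)^−240) = €540.96.
Monthly savings = €1,477.60 − €540.96 = €936.64.
Break-even = €2,250.00 / €936.64 = 2.40 → 3 months.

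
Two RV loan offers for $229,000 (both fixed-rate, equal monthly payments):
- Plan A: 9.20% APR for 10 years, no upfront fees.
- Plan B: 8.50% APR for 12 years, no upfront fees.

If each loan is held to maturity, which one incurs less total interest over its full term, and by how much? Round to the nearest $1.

Plan A by $14,966

Plan A: at 9.20% the monthly rate is 0.0076667, so the payment is 229,000 × 0.0076667 / (1 − 1.0076667^−120) = $2,925.72.
Total interest on Plan A = 120 × $2,925.72 − $229,000 = $122,086.40.
Plan B: at 8.50% the monthly rate is 0.0070833, so the payment is 229,000 × 0.0070833 / (1 − 1.0070833^−144) = $2,542.03.
Total interest on Plan B = 144 × $2,542.03 − $229,000 = $137,052.32.
Plan A is lower by $14,965.92.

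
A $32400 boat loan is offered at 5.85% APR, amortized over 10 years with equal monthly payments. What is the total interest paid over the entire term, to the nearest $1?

$10,472

Monthly rate = 5.85%/12 = 0.0048750; payment = 32,400 × 0.0048750 / (1 − (1+0.0048750)^−120) = $357.27.
Total paid = 120 × $357.27 = $42,872.40; interest = $42,872.40 − $32,400 = $10,472.40.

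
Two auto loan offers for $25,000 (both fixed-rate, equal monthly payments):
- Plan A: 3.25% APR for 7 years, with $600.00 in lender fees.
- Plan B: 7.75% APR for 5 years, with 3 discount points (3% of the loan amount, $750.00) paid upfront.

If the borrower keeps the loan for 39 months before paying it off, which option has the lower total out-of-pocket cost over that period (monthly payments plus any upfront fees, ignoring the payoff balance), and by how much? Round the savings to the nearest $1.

Plan A by $6,810

Plan A: at 3.25% the monthly rate is 0.0027083, so the payment is 25,000 × 0.0027083 / (1 − 1.0027083^−84) = $333.16.
Plan B: at 7.75% the monthly rate is 0.0064583, so the payment is 25,000 × 0.0064583 / (1 − 1.0064583^−60) = $503.92.
Over 39 months: Plan A costs 39 × $333.16 + $600.00 = $13,593.24; Plan B costs 39 × $503.92 + $750.00 = $20,402.88.
Plan A is cheaper by $20,402.88 − $13,593.24 = $6,809.64.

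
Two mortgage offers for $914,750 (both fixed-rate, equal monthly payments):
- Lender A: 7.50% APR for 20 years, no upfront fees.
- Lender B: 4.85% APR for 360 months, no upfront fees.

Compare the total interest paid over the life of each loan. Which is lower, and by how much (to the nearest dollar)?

Lender A: at 7.50% the monthly rate is 0.0062500, so the payment is 914,750 × 0.0062500 / (1 − 1.0062500^−240) = $7,369.16.
Total interest on Lender A = 240 × $7,369.16 − $914,750 = $853,848.40.
Lender B: monthly rate = 4.85%/12 = 0.0040417; payment = 914,750 × 0.0040417 / (1 − (1+0.0040417)^−360) = $4,827.06.
Total interest on Lender B = 360 × $4,827.06 − $914,750 = $822,991.60.
Lender B is lower by $30,856.80.

Lender B by $30,857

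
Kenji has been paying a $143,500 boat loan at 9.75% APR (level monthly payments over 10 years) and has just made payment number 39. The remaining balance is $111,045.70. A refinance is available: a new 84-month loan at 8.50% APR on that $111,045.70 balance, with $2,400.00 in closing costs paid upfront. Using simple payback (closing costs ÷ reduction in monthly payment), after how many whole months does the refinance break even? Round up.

Current payment = 143,500 × 9.75%/12 / (1 − (1+0.0081250)^−120) = $1,876.55.
Refinanced payment = 111,045.70 × 0.0070833 / (1 − (1+0.0070833)^−84) = $1,758.57.
Monthly savings = $1,876.55 − $1,758.57 = $117.98.
Break-even = $2,400.00 / $117.98 = 20.34 → 21 months.

21 months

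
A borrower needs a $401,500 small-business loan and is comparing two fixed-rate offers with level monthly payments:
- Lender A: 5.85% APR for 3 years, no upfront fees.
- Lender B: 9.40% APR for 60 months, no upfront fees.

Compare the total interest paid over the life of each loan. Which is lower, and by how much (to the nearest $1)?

Lender A: at 5.85% the monthly rate is 0.0048750, so the payment is 401,500 × 0.0048750 / (1 − 1.0048750^−36) = $12,187.14.
Total interest on Lender A = 36 × $12,187.14 − $401,500 = $37,237.04.
Lender B: at 9.40% the monthly rate is 0.0078333, so the payment is 401,500 × 0.0078333 / (1 − 1.0078333^−60) = $8,412.64.
Total interest on Lender B = 60 × $8,412.64 − $401,500 = $103,258.40.
Lender A is lower by $66,021.36.

Lender A by $66,021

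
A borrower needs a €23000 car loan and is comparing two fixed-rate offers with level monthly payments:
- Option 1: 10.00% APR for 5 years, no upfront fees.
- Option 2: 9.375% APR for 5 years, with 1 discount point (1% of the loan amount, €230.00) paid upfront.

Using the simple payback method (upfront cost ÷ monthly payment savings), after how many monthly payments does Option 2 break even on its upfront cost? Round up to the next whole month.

Option 1: at 10.00% the monthly rate is 0.0083333, so the payment is 23,000 × 0.0083333 / (1 − 1.0083333^−60) = €488.68.
Option 2: at 9.375% the monthly rate is 0.0078125, so the payment is 23,000 × 0.0078125 / (1 − 1.0078125^−60) = €481.64.
Monthly savings = €488.68 − €481.64 = €7.04.
Break-even = €230.00 / €7.04 = 32.67 → 33 months.

33 months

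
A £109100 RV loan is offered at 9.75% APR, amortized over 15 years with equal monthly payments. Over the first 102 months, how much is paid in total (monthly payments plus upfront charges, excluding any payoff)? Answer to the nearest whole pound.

At 9.75% the monthly rate is 0.0081250, so the payment is 109,100 × 0.0081250 / (1 − 1.0081250^−180) = £1,155.76.
Total outlay = 102 × £1,155.76 = £117,887.52.

£117,888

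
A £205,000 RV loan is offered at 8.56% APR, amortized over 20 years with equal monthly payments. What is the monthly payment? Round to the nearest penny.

Monthly rate = 8.56%/12 = 0.0071333; payment = 205,000 × 0.0071333 / (1 − (1+0.0071333)^−240) = £1,786.83.

£1,786.83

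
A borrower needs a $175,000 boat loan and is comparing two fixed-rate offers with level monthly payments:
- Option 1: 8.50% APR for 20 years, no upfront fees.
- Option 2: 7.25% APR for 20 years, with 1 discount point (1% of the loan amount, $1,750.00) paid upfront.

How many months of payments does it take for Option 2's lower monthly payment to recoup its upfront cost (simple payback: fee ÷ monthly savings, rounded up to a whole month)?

13 months

Option 1: at 8.50% the monthly rate is 0.0070833, so the payment is 175,000 × 0.0070833 / (1 − 1.0070833^−240) = $1,518.69.
Option 2: at 7.25% the monthly rate is 0.0060417, so the payment is 175,000 × 0.0060417 / (1 − 1.0060417^−240) = $1,383.16.
Monthly savings = $1,518.69 − $1,383.16 = $135.53.
Break-even = $1,750.00 / $135.53 = 12.91 → 13 months.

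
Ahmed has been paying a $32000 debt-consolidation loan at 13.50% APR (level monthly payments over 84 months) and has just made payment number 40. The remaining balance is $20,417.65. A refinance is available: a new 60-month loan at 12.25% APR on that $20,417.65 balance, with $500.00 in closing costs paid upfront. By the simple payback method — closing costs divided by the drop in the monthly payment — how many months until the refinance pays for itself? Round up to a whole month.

Current payment = 32,000 × 13.5%/12 / (1 − (1+0.0112500)^−84) = $590.88.
Refinanced payment = 20,417.65 × 0.0102083 / (1 − (1+0.0102083)^−60) = $456.76.
Monthly savings = $590.88 − $456.76 = $134.12.
Break-even = $500.00 / $134.12 = 3.73 → 4 months.

4 months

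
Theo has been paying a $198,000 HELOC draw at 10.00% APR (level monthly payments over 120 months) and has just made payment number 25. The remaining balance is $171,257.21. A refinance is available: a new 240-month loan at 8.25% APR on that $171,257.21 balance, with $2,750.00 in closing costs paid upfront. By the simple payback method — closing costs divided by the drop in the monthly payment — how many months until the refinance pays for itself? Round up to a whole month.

Current payment = 198,000 × 10%/12 / (1 − (1+0.0083333)^−120) = $2,616.58.
Refinanced payment = 171,257.21 × 0.0068750 / (1 − (1+0.0068750)^−240) = $1,459.22.
Monthly savings = $2,616.58 − $1,459.22 = $1,157.36.
Break-even = $2,750.00 / $1,157.36 = 2.38 → 3 months.

3 months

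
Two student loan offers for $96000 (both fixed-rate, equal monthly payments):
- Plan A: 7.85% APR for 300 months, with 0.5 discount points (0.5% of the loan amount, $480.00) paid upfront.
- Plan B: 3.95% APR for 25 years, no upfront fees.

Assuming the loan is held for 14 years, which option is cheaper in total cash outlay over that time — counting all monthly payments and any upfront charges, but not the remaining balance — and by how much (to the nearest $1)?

Plan A: monthly rate = 7.85%/12 = 0.0065417; payment = 96,000 × 0.0065417 / (1 − (1+0.0065417)^−300) = $731.43.
Plan B: at 3.95% the monthly rate is 0.0032917, so the payment is 96,000 × 0.0032917 / (1 − 1.0032917^−300) = $504.08.
Over 168 months: Plan A costs 168 × $731.43 + $480.00 = $123,360.24; Plan B costs 168 × $504.08 = $84,685.44.
Plan B is cheaper by $123,360.24 − $84,685.44 = $38,674.80.

Plan B by $38,675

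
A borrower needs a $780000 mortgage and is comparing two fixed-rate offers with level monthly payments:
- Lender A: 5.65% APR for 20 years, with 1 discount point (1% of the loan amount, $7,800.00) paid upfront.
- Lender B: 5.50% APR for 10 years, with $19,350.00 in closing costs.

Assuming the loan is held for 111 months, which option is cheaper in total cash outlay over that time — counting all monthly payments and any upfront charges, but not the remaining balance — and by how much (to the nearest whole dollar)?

Lender A: monthly rate = 5.65%/12 = 0.0047083; payment = 780,000 × 0.0047083 / (1 − (1+0.0047083)^−240) = $5,431.82.
Lender B: monthly rate = 5.5%/12 = 0.0045833; payment = 780,000 × 0.0045833 / (1 − (1+0.0045833)^−120) = $8,465.05.
Over 111 months: Lender A costs 111 × $5,431.82 + $7,800.00 = $610,732.02; Lender B costs 111 × $8,465.05 + $19,350.00 = $958,970.55.
Lender A is cheaper by $958,970.55 − $610,732.02 = $348,238.53.

Lender A by $348,239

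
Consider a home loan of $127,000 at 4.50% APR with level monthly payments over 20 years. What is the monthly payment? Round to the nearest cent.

$803.46

At 4.50% the monthly rate is 0.0037500, so the payment is 127,000 × 0.0037500 / (1 − 1.0037500^−240) = $803.46.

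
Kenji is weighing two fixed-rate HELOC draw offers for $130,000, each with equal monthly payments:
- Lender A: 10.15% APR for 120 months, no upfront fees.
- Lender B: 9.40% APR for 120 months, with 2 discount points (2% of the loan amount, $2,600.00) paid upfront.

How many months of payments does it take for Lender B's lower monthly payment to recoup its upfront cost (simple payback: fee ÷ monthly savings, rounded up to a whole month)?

Lender A: at 10.15% the monthly rate is 0.0084583, so the payment is 130,000 × 0.0084583 / (1 − 1.0084583^−120) = $1,728.78.
Lender B: monthly rate = 9.4%/12 = 0.0078333; payment = 130,000 × 0.0078333 / (1 − (1+0.0078333)^−120) = $1,675.06.
Monthly savings = $1,728.78 − $1,675.06 = $53.72.
Break-even = $2,600.00 / $53.72 = 48.40 → 49 months.

49 months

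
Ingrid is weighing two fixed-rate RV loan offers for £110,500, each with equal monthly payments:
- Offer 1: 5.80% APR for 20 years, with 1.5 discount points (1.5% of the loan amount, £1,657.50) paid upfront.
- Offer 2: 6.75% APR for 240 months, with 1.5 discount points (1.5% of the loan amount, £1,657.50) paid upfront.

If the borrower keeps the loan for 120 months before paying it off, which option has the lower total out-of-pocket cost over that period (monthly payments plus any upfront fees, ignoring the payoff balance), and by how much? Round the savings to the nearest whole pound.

Offer 1: monthly rate = 5.8%/12 = 0.0048333; payment = 110,500 × 0.0048333 / (1 − (1+0.0048333)^−240) = £778.96.
Offer 2: monthly rate = 6.75%/12 = 0.0056250; payment = 110,500 × 0.0056250 / (1 − (1+0.0056250)^−240) = £840.20.
Over 120 months: Offer 1 costs 120 × £778.96 + £1,657.50 = £95,132.70; Offer 2 costs 120 × £840.20 + £1,657.50 = £102,481.50.
Offer 1 is cheaper by £102,481.50 − £95,132.70 = £7,348.80.

Offer 1 by £7,349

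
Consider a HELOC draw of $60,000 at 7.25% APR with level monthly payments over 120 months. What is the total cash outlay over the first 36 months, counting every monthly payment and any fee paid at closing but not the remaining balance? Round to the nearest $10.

At 7.25% the monthly rate is 0.0060417, so the payment is 60,000 × 0.0060417 / (1 − 1.0060417^−120) = $704.41.
Total outlay = 36 × $704.41 = $25,358.76.

$25,360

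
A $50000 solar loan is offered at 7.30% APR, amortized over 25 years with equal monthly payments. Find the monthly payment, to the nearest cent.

$363.02

At 7.30% the monthly rate is 0.0060833, so the payment is 50,000 × 0.0060833 / (1 − 1.0060833^−300) = $363.02.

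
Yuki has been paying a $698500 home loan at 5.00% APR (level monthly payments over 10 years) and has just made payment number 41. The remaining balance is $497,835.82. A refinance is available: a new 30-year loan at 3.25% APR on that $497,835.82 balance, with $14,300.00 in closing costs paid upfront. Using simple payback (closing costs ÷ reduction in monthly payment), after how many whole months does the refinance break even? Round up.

3 months

Current payment = 698,500 × 5%/12 / (1 − (1+0.0041667)^−120) = $7,408.68.
Refinanced payment = 497,835.82 × 0.0027083 / (1 − (1+0.0027083)^−360) = $2,166.61.
Monthly savings = $7,408.68 − $2,166.61 = $5,242.07.
Break-even = $14,300.00 / $5,242.07 = 2.73 → 3 months.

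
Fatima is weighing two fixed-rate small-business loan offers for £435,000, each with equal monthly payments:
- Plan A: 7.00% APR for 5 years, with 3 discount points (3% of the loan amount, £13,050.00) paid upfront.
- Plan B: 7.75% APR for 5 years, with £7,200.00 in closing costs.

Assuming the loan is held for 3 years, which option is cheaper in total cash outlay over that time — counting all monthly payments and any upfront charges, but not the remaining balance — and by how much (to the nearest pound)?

Plan A: at 7.00% the monthly rate is 0.0058333, so the payment is 435,000 × 0.0058333 / (1 − 1.0058333^−60) = £8,613.52.
Plan B: at 7.75% the monthly rate is 0.0064583, so the payment is 435,000 × 0.0064583 / (1 − 1.0064583^−60) = £8,768.28.
Over 36 months: Plan A costs 36 × £8,613.52 + £13,050.00 = £323,136.72; Plan B costs 36 × £8,768.28 + £7,200.00 = £322,858.08.
Plan B is cheaper by £323,136.72 − £322,858.08 = £278.64.

Plan B by £279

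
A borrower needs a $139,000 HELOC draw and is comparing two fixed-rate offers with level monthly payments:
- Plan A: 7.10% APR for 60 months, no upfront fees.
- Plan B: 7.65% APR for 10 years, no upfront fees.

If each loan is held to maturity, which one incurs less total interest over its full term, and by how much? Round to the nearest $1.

Plan A by $33,767

Plan A: at 7.10% the monthly rate is 0.0059167, so the payment is 139,000 × 0.0059167 / (1 − 1.0059167^−60) = $2,758.93.
Total interest on Plan A = 60 × $2,758.93 − $139,000 = $26,535.80.
Plan B: at 7.65% the monthly rate is 0.0063750, so the payment is 139,000 × 0.0063750 / (1 − 1.0063750^−120) = $1,660.86.
Total interest on Plan B = 120 × $1,660.86 − $139,000 = $60,303.20.
Plan A is lower by $33,767.40.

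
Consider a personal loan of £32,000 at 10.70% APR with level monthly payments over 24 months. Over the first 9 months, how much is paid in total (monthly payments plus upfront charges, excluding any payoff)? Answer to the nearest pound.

£13,383

At 10.70% the monthly rate is 0.0089167, so the payment is 32,000 × 0.0089167 / (1 − 1.0089167^−24) = £1,487.00.
Total outlay = 9 × £1,487.00 = £13,383.00.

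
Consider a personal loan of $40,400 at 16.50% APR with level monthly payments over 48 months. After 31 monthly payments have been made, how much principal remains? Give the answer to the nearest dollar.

$17,408

With monthly rate i = 16.5%/12 = 0.0137500, the balance after k of n payments is P · [(1+i)^n − (1+i)^k] / [(1+i)^n − 1].
(1+0.0137500)^48 = 1.92611240 and (1+0.0137500)^31 = 1.52706275, so the balance is 40,400 × (1.92611240 − 1.52706275) / (1.92611240 − 1) = $17,407.83.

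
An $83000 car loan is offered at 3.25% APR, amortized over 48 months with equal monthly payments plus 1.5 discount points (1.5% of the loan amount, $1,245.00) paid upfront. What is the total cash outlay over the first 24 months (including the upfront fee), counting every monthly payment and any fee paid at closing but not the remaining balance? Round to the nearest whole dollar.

$45,557

Monthly rate = 3.25%/12 = 0.0027083; payment = 83,000 × 0.0027083 / (1 − (1+0.0027083)^−48) = $1,846.33.
Total outlay = 24 × $1,846.33 + $1,245.00 = $45,556.92.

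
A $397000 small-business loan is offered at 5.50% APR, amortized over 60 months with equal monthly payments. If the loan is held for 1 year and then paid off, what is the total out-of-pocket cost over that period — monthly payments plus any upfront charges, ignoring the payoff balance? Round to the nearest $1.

$90,998

At 5.50% the monthly rate is 0.0045833, so the payment is 397,000 × 0.0045833 / (1 − 1.0045833^−60) = $7,583.16.
Total outlay = 12 × $7,583.16 = $90,997.92.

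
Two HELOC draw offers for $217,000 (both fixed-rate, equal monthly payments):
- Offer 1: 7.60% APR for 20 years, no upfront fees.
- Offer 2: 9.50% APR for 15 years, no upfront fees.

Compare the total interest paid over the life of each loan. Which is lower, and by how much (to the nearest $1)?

Offer 2 by $14,869

Offer 1: monthly rate = 7.6%/12 = 0.0063333; payment = 217,000 × 0.0063333 / (1 − (1+0.0063333)^−240) = $1,761.43.
Total interest on Offer 1 = 240 × $1,761.43 − $217,000 = $205,743.20.
Offer 2: at 9.50% the monthly rate is 0.0079167, so the payment is 217,000 × 0.0079167 / (1 − 1.0079167^−180) = $2,265.97.
Total interest on Offer 2 = 180 × $2,265.97 − $217,000 = $190,874.60.
Offer 2 is lower by $14,868.60.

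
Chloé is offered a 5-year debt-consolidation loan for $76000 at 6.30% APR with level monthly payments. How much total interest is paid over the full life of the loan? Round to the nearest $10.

Monthly rate = 6.3%/12 = 0.0052500; payment = 76,000 × 0.0052500 / (1 − (1+0.0052500)^−60) = $1,479.92.
Total paid = 60 × $1,479.92 = $88,795.20; interest = $88,795.20 − $76,000 = $12,795.20.

$12,800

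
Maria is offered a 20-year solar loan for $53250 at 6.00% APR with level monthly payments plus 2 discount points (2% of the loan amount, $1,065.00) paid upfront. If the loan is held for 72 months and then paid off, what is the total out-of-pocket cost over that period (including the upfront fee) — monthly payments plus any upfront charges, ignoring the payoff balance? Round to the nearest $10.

At 6.00% the monthly rate is 0.0050000, so the payment is 53,250 × 0.0050000 / (1 − 1.0050000^−240) = $381.50.
Total outlay = 72 × $381.50 + $1,065.00 = $28,533.00.

$28,530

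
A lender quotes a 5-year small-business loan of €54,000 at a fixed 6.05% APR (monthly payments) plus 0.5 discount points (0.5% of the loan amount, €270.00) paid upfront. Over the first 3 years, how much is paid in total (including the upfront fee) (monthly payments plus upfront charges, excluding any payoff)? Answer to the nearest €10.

€37,900

At 6.05% the monthly rate is 0.0050417, so the payment is 54,000 × 0.0050417 / (1 − 1.0050417^−60) = €1,045.23.
Total outlay = 36 × €1,045.23 + €270.00 = €37,898.28.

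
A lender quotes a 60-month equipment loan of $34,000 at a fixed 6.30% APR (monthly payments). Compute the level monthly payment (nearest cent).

$662.07

At 6.30% the monthly rate is 0.0052500, so the payment is 34,000 × 0.0052500 / (1 − 1.0052500^−60) = $662.07.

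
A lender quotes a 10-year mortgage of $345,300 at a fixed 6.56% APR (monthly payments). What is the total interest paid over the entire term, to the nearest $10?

$126,460

Monthly rate = 6.56%/12 = 0.0054667; payment = 345,300 × 0.0054667 / (1 − (1+0.0054667)^−120) = $3,931.36.
Total paid = 120 × $3,931.36 = $471,763.20; interest = $471,763.20 − $345,300 = $126,463.20.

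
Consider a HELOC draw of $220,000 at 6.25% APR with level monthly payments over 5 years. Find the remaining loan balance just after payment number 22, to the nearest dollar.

With monthly rate i = 6.25%/12 = 0.0052083, the balance after k of n payments is P · [(1+i)^n − (1+i)^k] / [(1+i)^n − 1].
(1+0.0052083)^60 = 1.36572990 and (1+0.0052083)^22 = 1.12107267, so the balance is 220,000 × (1.36572990 − 1.12107267) / (1.36572990 − 1) = $147,170.33.

$147,170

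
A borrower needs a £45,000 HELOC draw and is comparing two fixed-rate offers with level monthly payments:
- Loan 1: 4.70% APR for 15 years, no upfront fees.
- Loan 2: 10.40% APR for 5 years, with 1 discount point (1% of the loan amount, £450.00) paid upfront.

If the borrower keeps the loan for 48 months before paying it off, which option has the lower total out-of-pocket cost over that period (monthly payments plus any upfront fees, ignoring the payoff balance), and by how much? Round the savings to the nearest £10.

Loan 1: at 4.70% the monthly rate is 0.0039167, so the payment is 45,000 × 0.0039167 / (1 − 1.0039167^−180) = £348.86.
Loan 2: monthly rate = 10.4%/12 = 0.0086667; payment = 45,000 × 0.0086667 / (1 − (1+0.0086667)^−60) = £965.00.
Over 48 months: Loan 1 costs 48 × £348.86 = £16,745.28; Loan 2 costs 48 × £965.00 + £450.00 = £46,770.00.
Loan 1 is cheaper by £46,770.00 − £16,745.28 = £30,024.72.

Loan 1 by £30,020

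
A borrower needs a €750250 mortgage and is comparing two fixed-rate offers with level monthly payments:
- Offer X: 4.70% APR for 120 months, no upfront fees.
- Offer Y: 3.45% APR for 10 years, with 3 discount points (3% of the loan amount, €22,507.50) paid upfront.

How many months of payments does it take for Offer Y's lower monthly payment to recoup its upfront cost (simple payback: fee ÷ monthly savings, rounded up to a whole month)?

Offer X: monthly rate = 4.7%/12 = 0.0039167; payment = 750,250 × 0.0039167 / (1 − (1+0.0039167)^−120) = €7,848.01.
Offer Y: at 3.45% the monthly rate is 0.0028750, so the payment is 750,250 × 0.0028750 / (1 − 1.0028750^−120) = €7,401.35.
Monthly savings = €7,848.01 − €7,401.35 = €446.66.
Break-even = €22,507.50 / €446.66 = 50.39 → 51 months.

51 months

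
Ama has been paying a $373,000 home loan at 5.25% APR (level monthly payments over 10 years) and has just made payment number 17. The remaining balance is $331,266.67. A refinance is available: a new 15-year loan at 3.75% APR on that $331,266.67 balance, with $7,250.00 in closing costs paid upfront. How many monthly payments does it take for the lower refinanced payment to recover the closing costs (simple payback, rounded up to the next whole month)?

5 months

Current payment = 373,000 × 5.25%/12 / (1 − (1+0.0043750)^−120) = $4,001.98.
Refinanced payment = 331,266.67 × 0.0031250 / (1 − (1+0.0031250)^−180) = $2,409.05.
Monthly savings = $4,001.98 − $2,409.05 = $1,592.93.
Break-even = $7,250.00 / $1,592.93 = 4.55 → 5 months.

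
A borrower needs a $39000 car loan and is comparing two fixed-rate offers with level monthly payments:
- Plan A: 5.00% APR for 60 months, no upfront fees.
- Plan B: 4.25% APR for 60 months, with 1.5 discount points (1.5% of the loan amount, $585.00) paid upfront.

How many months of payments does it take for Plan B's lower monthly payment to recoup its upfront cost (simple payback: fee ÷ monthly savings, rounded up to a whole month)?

44 months

Plan A: at 5.00% the monthly rate is 0.0041667, so the payment is 39,000 × 0.0041667 / (1 − 1.0041667^−60) = $735.98.
Plan B: at 4.25% the monthly rate is 0.0035417, so the payment is 39,000 × 0.0035417 / (1 − 1.0035417^−60) = $722.65.
Monthly savings = $735.98 − $722.65 = $13.33.
Break-even = $585.00 / $13.33 = 43.89 → 44 months.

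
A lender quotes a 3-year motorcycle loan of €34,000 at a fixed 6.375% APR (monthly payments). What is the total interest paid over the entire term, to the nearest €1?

Monthly rate = 6.375%/12 = 0.0053125; payment = 34,000 × 0.0053125 / (1 − (1+0.0053125)^−36) = €1,040.13.
Total paid = 36 × €1,040.13 = €37,444.68; interest = €37,444.68 − €34,000 = €3,444.68.

€3,445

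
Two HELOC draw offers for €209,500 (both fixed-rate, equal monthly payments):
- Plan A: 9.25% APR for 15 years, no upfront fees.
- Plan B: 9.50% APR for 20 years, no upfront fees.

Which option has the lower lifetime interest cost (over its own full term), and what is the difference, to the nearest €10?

Plan A: at 9.25% the monthly rate is 0.0077083, so the payment is 209,500 × 0.0077083 / (1 − 1.0077083^−180) = €2,156.16.
Total interest on Plan A = 180 × €2,156.16 − €209,500 = €178,608.80.
Plan B: at 9.50% the monthly rate is 0.0079167, so the payment is 209,500 × 0.0079167 / (1 − 1.0079167^−240) = €1,952.81.
Total interest on Plan B = 240 × €1,952.81 − €209,500 = €259,174.40.
Plan A is lower by €80,565.60.

Plan A by €80,570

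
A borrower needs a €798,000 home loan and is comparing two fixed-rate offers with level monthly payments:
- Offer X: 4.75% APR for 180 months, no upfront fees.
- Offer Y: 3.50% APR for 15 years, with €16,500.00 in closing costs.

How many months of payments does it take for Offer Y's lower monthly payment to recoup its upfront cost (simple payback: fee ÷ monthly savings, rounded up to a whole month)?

Offer X: monthly rate = 4.75%/12 = 0.0039583; payment = 798,000 × 0.0039583 / (1 − (1+0.0039583)^−180) = €6,207.10.
Offer Y: at 3.50% the monthly rate is 0.0029167, so the payment is 798,000 × 0.0029167 / (1 − 1.0029167^−180) = €5,704.76.
Monthly savings = €6,207.10 − €5,704.76 = €502.34.
Break-even = €16,500.00 / €502.34 = 32.85 → 33 months.

33 months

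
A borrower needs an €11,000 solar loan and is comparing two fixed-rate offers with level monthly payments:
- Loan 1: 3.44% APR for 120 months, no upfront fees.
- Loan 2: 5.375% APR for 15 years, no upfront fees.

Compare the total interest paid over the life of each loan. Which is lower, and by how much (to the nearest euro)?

Loan 1: monthly rate = 3.44%/12 = 0.0028667; payment = 11,000 × 0.0028667 / (1 − (1+0.0028667)^−120) = €108.47.
Total interest on Loan 1 = 120 × €108.47 − €11,000 = €2,016.40.
Loan 2: monthly rate = 5.375%/12 = 0.0044792; payment = 11,000 × 0.0044792 / (1 − (1+0.0044792)^−180) = €89.15.
Total interest on Loan 2 = 180 × €89.15 − €11,000 = €5,047.00.
Loan 1 is lower by €3,030.60.

Loan 1 by €3,031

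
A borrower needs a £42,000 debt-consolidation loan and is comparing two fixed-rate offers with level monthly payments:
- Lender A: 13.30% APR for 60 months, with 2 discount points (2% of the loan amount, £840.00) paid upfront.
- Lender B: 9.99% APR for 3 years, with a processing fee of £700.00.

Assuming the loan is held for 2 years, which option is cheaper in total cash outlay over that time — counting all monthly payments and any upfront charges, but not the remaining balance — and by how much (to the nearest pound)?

Lender A: monthly rate = 13.3%/12 = 0.0110833; payment = 42,000 × 0.0110833 / (1 − (1+0.0110833)^−60) = £962.09.
Lender B: monthly rate = 9.99%/12 = 0.0083250; payment = 42,000 × 0.0083250 / (1 − (1+0.0083250)^−36) = £1,355.02.
Over 24 months: Lender A costs 24 × £962.09 + £840.00 = £23,930.16; Lender B costs 24 × £1,355.02 + £700.00 = £33,220.48.
Lender A is cheaper by £33,220.48 − £23,930.16 = £9,290.32.

Lender A by £9,290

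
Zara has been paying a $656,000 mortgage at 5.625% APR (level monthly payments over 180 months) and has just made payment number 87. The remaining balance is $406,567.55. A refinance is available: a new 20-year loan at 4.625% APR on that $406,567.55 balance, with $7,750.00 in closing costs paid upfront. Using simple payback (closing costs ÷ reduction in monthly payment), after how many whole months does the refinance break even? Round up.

Current payment = 656,000 × 5.625%/12 / (1 − (1+0.0046875)^−180) = $5,403.68.
Refinanced payment = 406,567.55 × 0.0038542 / (1 − (1+0.0038542)^−240) = $2,599.66.
Monthly savings = $5,403.68 − $2,599.66 = $2,804.02.
Break-even = $7,750.00 / $2,804.02 = 2.76 → 3 months.

3 months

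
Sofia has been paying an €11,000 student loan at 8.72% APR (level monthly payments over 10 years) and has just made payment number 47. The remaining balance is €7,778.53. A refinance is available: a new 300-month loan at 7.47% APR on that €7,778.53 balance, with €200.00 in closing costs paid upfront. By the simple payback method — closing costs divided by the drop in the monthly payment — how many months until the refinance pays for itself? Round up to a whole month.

Current payment = 11,000 × 8.72%/12 / (1 − (1+0.0072667)^−120) = €137.68.
Refinanced payment = 7,778.53 × 0.0062250 / (1 − (1+0.0062250)^−300) = €57.33.
Monthly savings = €137.68 − €57.33 = €80.35.
Break-even = €200.00 / €80.35 = 2.49 → 3 months.

3 months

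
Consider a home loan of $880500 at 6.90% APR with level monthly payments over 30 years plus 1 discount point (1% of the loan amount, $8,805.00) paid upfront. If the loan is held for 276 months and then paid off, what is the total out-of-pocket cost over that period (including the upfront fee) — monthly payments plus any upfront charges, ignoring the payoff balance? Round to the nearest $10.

At 6.90% the monthly rate is 0.0057500, so the payment is 880,500 × 0.0057500 / (1 − 1.0057500^−360) = $5,798.97.
Total outlay = 276 × $5,798.97 + $8,805.00 = $1,609,320.72.

$1,609,320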